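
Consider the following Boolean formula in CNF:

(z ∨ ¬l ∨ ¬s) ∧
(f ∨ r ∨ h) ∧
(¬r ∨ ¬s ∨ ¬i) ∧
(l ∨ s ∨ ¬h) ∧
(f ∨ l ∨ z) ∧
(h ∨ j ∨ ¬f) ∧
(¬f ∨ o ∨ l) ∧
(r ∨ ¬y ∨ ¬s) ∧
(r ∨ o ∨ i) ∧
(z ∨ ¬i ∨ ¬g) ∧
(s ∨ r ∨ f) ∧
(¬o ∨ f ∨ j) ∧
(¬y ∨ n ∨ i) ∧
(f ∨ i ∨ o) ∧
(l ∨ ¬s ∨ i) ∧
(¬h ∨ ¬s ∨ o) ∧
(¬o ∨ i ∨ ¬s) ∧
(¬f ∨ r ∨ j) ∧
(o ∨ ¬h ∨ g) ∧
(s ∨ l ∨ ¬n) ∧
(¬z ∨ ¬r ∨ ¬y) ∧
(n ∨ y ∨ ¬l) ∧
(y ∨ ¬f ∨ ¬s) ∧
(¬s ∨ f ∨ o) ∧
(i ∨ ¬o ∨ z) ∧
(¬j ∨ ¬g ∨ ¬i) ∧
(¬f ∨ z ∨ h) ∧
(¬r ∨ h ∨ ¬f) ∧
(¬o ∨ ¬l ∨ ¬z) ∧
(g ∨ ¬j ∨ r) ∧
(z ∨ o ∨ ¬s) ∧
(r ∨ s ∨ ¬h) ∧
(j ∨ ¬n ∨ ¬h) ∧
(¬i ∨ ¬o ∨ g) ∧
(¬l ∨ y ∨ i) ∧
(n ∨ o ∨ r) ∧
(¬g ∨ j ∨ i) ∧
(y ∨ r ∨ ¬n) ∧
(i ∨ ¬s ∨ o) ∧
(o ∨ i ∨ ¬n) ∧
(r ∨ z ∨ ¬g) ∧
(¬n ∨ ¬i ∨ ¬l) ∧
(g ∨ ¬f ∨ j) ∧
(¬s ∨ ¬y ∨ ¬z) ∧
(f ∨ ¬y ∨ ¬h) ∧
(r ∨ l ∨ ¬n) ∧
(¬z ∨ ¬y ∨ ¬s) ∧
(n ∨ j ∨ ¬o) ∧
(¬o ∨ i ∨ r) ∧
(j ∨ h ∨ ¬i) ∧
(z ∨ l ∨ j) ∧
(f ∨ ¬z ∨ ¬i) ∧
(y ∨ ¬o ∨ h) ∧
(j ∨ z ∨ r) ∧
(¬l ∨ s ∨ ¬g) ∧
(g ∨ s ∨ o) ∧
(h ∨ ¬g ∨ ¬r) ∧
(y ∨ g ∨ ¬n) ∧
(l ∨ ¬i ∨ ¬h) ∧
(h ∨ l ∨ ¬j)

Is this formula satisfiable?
No

No, the formula is not satisfiable.

No assignment of truth values to the variables can make all 60 clauses true simultaneously.

The formula is UNSAT (unsatisfiable).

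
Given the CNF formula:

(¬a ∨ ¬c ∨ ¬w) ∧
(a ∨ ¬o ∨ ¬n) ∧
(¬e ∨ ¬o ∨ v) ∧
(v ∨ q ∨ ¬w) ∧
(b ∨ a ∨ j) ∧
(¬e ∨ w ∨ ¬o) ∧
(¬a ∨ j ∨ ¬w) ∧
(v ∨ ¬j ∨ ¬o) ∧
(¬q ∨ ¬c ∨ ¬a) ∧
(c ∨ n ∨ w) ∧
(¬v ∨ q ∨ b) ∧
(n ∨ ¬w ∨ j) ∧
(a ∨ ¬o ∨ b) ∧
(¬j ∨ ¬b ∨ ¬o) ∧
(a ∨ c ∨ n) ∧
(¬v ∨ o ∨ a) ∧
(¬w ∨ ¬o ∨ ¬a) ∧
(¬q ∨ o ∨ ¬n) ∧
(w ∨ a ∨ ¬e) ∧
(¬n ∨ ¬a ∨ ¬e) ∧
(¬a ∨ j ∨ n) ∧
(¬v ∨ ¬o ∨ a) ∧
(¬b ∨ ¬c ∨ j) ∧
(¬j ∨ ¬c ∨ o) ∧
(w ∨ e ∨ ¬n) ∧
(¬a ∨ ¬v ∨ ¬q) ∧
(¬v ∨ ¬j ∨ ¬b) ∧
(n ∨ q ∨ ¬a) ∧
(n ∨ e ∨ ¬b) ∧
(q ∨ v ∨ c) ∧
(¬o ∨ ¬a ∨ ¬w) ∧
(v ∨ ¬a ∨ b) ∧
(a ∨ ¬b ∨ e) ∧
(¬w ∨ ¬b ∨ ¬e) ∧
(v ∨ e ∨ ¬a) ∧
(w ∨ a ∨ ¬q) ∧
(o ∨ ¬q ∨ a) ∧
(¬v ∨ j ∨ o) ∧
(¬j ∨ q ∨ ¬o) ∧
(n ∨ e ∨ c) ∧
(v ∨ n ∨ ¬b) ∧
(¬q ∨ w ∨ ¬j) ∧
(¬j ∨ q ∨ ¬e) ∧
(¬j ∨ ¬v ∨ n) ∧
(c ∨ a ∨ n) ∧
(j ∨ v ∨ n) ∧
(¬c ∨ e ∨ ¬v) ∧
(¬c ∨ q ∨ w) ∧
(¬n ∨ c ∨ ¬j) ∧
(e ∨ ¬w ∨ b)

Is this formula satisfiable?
No

No, the formula is not satisfiable.

No assignment of truth values to the variables can make all 50 clauses true simultaneously.

The formula is UNSAT (unsatisfiable).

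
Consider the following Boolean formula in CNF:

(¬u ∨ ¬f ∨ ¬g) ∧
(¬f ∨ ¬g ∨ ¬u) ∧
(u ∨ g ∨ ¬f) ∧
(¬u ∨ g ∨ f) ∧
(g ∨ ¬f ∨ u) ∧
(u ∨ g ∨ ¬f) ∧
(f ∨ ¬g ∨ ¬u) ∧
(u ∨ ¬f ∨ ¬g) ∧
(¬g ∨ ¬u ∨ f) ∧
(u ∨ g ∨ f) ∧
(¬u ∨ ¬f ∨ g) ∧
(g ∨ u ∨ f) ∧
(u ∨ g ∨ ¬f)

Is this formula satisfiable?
Yes

Yes, the formula is satisfiable.

One satisfying assignment is: g=True, u=False, f=False

Verification: With this assignment, all 13 clauses evaluate to true.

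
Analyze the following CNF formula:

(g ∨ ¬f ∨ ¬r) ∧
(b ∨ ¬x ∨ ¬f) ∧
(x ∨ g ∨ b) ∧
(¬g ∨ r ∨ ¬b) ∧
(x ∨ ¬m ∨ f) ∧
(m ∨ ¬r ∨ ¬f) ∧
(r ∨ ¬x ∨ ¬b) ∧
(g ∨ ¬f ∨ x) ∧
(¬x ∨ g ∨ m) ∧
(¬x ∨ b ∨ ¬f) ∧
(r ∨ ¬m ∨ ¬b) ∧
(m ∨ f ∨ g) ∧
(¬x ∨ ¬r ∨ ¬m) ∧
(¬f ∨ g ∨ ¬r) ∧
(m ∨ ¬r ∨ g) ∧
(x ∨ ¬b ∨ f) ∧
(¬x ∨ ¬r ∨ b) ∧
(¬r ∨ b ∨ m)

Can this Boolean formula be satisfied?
Yes

Yes, the formula is satisfiable.

One satisfying assignment is: b=False, x=False, g=True, f=False, r=False, m=False

Verification: With this assignment, all 18 clauses evaluate to true.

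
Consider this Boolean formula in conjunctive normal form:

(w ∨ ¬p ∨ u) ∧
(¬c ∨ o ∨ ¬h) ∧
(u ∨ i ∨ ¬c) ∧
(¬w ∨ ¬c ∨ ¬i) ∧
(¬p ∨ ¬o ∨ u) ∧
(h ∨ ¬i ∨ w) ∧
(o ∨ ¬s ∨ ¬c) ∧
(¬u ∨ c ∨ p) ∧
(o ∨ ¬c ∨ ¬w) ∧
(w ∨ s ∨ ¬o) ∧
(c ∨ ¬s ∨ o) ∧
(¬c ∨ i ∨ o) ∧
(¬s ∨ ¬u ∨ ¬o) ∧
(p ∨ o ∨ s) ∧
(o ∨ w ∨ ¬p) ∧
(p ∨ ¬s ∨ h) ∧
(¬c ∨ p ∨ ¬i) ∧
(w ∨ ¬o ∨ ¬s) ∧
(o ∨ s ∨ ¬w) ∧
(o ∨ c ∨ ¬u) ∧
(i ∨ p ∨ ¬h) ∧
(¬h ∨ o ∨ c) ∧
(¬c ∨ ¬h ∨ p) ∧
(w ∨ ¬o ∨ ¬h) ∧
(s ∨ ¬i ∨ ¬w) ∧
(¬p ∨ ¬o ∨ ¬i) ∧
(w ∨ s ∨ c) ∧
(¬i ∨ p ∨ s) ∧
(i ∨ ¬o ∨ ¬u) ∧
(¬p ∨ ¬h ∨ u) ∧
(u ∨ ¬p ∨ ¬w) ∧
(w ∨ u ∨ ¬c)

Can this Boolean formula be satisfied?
Yes

Yes, the formula is satisfiable.

One satisfying assignment is: c=False, h=False, w=True, p=False, o=True, s=False, u=False, i=False

Verification: With this assignment, all 32 clauses evaluate to true.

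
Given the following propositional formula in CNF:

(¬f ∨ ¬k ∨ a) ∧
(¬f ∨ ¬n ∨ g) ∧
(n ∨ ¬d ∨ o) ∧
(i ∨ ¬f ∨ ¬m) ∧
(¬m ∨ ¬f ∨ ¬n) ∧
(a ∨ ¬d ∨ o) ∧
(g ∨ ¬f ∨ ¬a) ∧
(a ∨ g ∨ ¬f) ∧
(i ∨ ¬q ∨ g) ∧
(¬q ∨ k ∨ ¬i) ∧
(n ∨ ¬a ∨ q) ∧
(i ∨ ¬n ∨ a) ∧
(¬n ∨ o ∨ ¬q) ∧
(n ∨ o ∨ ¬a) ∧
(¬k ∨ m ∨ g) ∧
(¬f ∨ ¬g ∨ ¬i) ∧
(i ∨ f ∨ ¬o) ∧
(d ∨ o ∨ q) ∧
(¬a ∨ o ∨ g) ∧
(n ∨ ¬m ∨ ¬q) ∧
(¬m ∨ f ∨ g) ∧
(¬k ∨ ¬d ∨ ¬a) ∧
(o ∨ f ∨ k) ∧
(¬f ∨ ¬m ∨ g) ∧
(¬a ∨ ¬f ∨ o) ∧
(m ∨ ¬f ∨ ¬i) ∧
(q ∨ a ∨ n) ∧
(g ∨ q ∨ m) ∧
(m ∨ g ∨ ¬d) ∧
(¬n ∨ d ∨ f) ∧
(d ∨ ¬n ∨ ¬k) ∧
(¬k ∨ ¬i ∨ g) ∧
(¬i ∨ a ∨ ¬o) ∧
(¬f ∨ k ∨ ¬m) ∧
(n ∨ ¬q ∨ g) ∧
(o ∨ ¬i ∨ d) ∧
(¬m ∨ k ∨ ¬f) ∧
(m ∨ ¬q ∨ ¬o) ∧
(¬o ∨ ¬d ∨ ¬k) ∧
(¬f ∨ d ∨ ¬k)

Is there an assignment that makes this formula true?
Yes

Yes, the formula is satisfiable.

One satisfying assignment is: a=True, m=False, i=False, g=True, q=False, f=True, k=False, d=False, o=True, n=True

Verification: With this assignment, all 40 clauses evaluate to true.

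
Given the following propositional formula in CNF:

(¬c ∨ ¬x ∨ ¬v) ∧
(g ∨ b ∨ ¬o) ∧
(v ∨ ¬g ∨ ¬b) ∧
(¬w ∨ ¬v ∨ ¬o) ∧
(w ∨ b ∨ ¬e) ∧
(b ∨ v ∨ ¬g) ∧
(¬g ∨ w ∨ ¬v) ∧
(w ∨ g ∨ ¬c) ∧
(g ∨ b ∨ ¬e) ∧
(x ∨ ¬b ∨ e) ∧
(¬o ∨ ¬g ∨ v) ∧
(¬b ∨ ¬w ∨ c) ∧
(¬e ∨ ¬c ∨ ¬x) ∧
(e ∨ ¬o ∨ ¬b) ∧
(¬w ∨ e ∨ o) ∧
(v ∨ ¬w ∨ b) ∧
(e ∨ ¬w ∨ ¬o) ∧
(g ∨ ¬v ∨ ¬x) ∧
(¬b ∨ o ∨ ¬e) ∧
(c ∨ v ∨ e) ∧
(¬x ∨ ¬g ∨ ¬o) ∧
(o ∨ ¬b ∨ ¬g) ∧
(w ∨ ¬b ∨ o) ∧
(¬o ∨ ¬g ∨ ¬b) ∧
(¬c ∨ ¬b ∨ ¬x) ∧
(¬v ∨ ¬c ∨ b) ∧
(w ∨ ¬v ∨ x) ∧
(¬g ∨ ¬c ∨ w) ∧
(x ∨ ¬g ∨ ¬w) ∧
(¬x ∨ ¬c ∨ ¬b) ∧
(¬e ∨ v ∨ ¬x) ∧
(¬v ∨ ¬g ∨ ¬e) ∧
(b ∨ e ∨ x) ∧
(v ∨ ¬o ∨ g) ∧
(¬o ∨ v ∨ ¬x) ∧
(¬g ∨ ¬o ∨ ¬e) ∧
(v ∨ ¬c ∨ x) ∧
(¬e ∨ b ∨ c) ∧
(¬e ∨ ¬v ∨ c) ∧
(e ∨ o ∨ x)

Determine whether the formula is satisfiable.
No

No, the formula is not satisfiable.

No assignment of truth values to the variables can make all 40 clauses true simultaneously.

The formula is UNSAT (unsatisfiable).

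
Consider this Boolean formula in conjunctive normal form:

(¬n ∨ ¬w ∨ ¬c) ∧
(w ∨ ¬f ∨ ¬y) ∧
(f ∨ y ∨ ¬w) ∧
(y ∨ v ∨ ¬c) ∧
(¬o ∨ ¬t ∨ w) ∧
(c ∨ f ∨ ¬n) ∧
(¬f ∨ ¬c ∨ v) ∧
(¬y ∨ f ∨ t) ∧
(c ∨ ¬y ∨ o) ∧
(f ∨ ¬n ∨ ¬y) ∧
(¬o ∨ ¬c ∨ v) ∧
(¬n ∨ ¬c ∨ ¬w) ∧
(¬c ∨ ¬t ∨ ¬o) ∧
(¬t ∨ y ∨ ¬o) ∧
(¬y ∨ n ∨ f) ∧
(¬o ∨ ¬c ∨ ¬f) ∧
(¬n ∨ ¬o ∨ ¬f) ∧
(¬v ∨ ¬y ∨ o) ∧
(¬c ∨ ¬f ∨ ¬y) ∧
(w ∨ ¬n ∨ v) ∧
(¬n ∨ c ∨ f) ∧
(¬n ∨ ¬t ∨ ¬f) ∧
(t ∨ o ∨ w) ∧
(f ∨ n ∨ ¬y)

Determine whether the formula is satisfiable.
Yes

Yes, the formula is satisfiable.

One satisfying assignment is: c=False, y=False, n=False, f=True, o=False, t=False, v=False, w=True

Verification: With this assignment, all 24 clauses evaluate to true.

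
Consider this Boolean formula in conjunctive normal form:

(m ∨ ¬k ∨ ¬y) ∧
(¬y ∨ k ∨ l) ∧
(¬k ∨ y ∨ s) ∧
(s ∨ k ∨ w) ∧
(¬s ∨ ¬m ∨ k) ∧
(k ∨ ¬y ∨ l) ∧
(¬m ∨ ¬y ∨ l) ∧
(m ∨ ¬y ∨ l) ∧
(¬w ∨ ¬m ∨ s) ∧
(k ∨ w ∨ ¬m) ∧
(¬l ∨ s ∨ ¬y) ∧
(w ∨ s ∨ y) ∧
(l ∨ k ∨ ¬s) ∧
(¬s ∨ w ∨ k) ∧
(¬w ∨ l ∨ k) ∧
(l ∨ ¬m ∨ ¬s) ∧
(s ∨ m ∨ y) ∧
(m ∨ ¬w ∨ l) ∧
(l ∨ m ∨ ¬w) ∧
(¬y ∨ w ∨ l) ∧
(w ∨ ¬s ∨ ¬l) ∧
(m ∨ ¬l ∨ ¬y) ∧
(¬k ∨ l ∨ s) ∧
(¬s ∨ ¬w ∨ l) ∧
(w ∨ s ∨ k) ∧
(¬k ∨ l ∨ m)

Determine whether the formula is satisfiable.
Yes

Yes, the formula is satisfiable.

One satisfying assignment is: m=True, y=True, k=True, w=True, s=True, l=True

Verification: With this assignment, all 26 clauses evaluate to true.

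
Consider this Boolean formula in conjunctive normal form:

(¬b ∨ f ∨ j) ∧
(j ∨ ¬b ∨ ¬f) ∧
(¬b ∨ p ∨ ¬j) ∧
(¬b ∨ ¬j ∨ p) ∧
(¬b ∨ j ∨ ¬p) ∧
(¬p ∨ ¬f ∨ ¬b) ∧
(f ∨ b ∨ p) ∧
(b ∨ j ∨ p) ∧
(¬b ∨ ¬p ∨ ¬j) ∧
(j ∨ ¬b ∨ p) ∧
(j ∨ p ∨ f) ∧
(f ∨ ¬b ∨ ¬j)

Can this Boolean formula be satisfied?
Yes

Yes, the formula is satisfiable.

One satisfying assignment is: f=True, p=False, j=True, b=False

Verification: With this assignment, all 12 clauses evaluate to true.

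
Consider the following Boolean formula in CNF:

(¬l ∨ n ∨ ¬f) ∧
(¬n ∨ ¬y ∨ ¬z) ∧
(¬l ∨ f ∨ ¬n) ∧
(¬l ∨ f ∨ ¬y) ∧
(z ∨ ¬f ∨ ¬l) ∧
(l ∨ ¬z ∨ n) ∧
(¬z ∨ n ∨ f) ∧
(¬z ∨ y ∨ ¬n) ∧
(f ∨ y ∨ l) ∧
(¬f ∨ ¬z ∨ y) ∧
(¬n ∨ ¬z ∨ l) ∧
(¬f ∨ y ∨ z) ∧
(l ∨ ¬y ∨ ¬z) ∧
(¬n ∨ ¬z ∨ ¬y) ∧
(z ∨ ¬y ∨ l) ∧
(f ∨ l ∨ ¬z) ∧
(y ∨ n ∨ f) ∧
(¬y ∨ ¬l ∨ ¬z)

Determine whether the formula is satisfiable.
No

No, the formula is not satisfiable.

No assignment of truth values to the variables can make all 18 clauses true simultaneously.

The formula is UNSAT (unsatisfiable).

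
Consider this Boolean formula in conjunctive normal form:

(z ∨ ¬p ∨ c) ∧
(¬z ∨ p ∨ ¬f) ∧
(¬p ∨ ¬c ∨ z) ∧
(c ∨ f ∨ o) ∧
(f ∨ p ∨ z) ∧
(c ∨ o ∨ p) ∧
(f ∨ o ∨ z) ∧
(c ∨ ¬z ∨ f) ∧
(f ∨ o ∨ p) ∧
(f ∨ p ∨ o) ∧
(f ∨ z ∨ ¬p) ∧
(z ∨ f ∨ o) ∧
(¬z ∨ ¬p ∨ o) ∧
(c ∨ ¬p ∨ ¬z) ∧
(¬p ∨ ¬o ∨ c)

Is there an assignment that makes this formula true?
Yes

Yes, the formula is satisfiable.

One satisfying assignment is: c=True, z=False, f=True, p=False, o=False

Verification: With this assignment, all 15 clauses evaluate to true.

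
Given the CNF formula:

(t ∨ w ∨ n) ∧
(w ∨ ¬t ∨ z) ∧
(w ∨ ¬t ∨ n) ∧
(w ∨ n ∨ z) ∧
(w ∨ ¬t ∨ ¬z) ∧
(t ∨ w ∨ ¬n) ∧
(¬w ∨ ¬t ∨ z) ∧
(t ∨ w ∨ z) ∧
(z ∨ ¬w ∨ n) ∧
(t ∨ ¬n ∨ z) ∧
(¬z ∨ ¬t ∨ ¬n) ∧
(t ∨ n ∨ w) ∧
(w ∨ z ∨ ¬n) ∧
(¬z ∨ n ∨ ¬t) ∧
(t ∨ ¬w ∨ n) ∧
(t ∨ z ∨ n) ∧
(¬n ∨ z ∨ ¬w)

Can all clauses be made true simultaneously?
Yes

Yes, the formula is satisfiable.

One satisfying assignment is: z=True, n=True, w=True, t=False

Verification: With this assignment, all 17 clauses evaluate to true.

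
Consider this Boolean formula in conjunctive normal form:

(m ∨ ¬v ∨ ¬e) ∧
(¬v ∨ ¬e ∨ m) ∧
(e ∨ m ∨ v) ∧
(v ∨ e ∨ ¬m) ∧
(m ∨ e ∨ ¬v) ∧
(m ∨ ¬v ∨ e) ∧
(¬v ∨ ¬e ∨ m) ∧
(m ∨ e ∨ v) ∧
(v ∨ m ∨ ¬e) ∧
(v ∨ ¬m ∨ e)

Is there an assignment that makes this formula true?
Yes

Yes, the formula is satisfiable.

One satisfying assignment is: m=True, e=False, v=True

Verification: With this assignment, all 10 clauses evaluate to true.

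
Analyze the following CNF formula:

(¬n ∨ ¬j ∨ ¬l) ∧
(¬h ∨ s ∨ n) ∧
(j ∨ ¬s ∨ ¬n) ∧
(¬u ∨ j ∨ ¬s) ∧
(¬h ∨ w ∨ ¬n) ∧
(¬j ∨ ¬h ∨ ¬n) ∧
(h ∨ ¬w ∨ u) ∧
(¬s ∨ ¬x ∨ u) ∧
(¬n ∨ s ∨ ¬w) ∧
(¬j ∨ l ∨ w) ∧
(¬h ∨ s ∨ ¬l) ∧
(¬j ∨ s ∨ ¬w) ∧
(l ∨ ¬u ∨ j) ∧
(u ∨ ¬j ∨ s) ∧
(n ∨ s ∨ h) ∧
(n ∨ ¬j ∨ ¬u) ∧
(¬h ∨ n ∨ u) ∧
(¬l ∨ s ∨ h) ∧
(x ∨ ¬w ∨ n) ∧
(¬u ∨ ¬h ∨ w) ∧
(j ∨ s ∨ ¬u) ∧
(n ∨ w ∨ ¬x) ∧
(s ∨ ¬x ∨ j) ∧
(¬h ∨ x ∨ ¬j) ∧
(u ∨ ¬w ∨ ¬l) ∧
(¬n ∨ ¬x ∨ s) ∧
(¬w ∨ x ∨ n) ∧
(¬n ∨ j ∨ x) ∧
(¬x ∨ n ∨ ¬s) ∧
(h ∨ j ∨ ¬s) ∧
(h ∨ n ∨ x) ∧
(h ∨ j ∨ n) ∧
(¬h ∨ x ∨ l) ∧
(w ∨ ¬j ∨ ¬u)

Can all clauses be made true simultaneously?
Yes

Yes, the formula is satisfiable.

One satisfying assignment is: w=True, l=False, x=False, h=False, u=True, s=True, j=True, n=True

Verification: With this assignment, all 34 clauses evaluate to true.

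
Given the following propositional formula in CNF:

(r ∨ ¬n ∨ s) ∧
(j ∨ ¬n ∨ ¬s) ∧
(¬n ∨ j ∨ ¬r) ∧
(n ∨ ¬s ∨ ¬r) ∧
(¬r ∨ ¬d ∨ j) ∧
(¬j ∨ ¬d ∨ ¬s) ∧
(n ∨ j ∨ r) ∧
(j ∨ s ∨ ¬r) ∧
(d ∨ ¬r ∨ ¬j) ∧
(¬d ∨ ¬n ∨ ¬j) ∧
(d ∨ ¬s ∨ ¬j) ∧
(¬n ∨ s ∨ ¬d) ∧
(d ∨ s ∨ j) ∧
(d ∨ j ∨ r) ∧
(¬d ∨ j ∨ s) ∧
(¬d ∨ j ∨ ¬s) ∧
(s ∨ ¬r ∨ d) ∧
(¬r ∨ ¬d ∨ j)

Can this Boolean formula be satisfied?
Yes

Yes, the formula is satisfiable.

One satisfying assignment is: r=False, d=False, s=False, j=True, n=False

Verification: With this assignment, all 18 clauses evaluate to true.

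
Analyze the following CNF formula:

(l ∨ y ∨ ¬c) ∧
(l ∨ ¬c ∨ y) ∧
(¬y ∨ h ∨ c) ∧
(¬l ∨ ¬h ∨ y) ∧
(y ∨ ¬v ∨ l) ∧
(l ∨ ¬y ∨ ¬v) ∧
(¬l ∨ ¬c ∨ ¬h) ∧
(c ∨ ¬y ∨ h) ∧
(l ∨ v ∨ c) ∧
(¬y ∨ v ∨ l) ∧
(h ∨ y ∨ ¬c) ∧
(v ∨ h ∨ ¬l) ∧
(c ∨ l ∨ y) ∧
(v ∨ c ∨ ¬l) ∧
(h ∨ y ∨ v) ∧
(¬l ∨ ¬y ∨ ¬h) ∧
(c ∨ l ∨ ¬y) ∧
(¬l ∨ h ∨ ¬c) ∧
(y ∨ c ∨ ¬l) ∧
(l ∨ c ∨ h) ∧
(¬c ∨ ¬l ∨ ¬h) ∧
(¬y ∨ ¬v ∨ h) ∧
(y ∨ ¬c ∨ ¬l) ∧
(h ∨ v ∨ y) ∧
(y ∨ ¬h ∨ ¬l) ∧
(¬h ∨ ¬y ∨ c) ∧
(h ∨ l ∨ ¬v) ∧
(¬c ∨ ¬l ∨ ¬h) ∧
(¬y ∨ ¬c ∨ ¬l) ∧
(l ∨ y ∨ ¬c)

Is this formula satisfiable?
No

No, the formula is not satisfiable.

No assignment of truth values to the variables can make all 30 clauses true simultaneously.

The formula is UNSAT (unsatisfiable).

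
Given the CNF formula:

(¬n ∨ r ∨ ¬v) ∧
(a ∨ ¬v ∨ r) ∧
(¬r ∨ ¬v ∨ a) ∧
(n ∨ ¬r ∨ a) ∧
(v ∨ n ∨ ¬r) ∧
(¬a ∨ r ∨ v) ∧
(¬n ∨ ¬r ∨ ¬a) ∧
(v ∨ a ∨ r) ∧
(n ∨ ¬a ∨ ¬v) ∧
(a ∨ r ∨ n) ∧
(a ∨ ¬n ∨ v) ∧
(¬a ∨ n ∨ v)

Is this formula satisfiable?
No

No, the formula is not satisfiable.

No assignment of truth values to the variables can make all 12 clauses true simultaneously.

The formula is UNSAT (unsatisfiable).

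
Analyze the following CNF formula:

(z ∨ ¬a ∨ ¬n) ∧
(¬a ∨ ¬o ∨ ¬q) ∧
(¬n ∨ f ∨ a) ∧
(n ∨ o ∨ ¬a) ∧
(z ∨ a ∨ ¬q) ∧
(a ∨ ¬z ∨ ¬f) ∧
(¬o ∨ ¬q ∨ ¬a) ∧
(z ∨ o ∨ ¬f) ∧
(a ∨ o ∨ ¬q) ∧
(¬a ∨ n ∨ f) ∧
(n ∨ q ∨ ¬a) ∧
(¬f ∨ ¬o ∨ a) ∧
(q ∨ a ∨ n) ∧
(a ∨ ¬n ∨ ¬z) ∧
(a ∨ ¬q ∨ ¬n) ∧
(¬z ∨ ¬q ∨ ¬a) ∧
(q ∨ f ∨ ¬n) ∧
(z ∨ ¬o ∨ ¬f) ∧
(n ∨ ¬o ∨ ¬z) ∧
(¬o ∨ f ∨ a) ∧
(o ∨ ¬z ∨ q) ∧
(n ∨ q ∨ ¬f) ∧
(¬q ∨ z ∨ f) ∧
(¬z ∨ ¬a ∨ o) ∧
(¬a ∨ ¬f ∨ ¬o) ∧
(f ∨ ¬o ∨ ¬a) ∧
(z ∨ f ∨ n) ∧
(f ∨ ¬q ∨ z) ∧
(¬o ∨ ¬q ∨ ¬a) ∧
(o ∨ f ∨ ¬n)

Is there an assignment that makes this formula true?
No

No, the formula is not satisfiable.

No assignment of truth values to the variables can make all 30 clauses true simultaneously.

The formula is UNSAT (unsatisfiable).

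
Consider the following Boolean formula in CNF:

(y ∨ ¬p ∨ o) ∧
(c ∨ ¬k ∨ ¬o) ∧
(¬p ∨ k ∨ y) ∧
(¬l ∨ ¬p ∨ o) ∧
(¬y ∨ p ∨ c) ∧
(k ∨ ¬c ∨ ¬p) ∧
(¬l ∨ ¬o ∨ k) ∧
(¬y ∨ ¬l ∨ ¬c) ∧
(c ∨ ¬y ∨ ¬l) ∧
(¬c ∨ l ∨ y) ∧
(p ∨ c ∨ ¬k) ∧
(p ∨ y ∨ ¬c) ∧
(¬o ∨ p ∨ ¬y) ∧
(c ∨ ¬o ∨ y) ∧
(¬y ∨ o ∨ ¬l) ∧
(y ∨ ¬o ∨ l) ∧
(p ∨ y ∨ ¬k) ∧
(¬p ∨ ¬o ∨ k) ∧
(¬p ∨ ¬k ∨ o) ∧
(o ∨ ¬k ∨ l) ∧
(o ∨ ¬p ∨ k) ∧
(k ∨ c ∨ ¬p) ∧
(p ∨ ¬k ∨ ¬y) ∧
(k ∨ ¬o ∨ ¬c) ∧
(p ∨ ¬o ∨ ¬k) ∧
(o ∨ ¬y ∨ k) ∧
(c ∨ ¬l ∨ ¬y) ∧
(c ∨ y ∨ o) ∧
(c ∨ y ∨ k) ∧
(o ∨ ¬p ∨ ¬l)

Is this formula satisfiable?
Yes

Yes, the formula is satisfiable.

One satisfying assignment is: o=True, y=True, k=True, p=True, l=False, c=True

Verification: With this assignment, all 30 clauses evaluate to true.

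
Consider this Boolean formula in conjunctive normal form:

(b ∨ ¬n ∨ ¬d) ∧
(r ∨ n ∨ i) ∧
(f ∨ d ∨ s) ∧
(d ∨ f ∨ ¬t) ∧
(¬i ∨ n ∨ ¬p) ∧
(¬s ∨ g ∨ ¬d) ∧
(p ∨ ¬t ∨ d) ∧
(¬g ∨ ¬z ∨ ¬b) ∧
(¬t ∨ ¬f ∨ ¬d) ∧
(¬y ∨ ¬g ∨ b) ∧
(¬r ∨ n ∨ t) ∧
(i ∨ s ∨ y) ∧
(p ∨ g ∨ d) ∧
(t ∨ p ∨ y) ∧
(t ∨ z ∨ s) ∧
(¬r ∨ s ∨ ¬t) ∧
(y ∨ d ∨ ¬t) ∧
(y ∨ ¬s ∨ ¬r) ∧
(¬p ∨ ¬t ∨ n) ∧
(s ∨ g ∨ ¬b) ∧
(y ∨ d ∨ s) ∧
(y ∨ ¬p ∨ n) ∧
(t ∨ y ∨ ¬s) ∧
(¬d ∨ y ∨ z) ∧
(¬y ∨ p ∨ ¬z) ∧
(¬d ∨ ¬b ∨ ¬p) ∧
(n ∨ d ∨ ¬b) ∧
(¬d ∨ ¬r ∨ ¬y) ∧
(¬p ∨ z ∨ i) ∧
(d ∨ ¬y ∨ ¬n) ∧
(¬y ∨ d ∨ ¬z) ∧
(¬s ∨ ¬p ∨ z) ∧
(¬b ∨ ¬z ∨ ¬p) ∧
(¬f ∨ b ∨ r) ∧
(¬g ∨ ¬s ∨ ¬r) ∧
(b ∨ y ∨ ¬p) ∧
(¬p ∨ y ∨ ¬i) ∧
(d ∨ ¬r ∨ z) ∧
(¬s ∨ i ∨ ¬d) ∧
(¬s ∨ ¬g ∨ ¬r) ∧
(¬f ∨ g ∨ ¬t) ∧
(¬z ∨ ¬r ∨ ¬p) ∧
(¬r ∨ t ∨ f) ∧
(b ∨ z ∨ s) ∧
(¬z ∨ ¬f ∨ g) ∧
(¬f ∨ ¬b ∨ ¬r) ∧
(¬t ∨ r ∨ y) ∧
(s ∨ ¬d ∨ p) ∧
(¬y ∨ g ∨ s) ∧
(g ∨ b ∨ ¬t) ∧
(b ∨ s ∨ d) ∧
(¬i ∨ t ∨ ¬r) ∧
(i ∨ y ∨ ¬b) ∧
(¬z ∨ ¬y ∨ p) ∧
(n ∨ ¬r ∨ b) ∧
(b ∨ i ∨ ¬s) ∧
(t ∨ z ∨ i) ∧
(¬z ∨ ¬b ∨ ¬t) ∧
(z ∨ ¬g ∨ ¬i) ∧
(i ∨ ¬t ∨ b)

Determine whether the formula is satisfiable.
No

No, the formula is not satisfiable.

No assignment of truth values to the variables can make all 60 clauses true simultaneously.

The formula is UNSAT (unsatisfiable).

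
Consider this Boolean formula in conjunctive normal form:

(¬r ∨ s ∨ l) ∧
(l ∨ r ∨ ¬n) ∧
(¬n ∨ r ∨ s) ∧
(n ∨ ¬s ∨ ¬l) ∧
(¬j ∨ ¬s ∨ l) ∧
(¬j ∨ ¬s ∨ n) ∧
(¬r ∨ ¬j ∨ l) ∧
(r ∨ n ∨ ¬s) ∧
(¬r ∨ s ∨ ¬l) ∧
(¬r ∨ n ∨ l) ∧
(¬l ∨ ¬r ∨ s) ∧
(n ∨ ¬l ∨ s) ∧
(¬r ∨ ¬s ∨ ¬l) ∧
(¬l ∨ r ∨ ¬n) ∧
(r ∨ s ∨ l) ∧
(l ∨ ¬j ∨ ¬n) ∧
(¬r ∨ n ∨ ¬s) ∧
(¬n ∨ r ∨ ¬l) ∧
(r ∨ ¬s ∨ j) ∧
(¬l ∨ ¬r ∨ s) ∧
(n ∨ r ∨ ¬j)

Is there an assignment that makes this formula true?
Yes

Yes, the formula is satisfiable.

One satisfying assignment is: r=True, n=True, s=True, j=False, l=False

Verification: With this assignment, all 21 clauses evaluate to true.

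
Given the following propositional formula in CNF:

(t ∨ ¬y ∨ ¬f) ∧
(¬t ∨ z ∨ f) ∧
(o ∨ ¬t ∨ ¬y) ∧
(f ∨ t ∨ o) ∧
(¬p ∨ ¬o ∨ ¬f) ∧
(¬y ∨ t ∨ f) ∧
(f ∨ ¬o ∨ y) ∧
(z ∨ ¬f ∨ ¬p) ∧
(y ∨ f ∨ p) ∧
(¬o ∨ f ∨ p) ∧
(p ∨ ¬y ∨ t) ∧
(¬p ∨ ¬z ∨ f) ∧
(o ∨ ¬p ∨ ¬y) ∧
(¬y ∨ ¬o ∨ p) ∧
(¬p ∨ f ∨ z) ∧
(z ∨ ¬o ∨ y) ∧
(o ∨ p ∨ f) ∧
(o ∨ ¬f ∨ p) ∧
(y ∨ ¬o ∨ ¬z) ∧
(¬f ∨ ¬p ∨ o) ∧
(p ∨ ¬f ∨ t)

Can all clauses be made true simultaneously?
No

No, the formula is not satisfiable.

No assignment of truth values to the variables can make all 21 clauses true simultaneously.

The formula is UNSAT (unsatisfiable).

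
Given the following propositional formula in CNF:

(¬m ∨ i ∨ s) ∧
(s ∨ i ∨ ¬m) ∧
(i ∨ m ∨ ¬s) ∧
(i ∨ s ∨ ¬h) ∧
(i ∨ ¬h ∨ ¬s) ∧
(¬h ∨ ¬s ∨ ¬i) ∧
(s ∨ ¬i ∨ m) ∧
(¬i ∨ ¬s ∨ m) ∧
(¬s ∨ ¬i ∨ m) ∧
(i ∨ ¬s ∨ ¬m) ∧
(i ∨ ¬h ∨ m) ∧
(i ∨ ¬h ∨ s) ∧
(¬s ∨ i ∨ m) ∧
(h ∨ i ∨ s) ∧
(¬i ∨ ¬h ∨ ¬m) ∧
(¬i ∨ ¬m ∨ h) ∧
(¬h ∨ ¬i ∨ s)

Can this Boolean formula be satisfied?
No

No, the formula is not satisfiable.

No assignment of truth values to the variables can make all 17 clauses true simultaneously.

The formula is UNSAT (unsatisfiable).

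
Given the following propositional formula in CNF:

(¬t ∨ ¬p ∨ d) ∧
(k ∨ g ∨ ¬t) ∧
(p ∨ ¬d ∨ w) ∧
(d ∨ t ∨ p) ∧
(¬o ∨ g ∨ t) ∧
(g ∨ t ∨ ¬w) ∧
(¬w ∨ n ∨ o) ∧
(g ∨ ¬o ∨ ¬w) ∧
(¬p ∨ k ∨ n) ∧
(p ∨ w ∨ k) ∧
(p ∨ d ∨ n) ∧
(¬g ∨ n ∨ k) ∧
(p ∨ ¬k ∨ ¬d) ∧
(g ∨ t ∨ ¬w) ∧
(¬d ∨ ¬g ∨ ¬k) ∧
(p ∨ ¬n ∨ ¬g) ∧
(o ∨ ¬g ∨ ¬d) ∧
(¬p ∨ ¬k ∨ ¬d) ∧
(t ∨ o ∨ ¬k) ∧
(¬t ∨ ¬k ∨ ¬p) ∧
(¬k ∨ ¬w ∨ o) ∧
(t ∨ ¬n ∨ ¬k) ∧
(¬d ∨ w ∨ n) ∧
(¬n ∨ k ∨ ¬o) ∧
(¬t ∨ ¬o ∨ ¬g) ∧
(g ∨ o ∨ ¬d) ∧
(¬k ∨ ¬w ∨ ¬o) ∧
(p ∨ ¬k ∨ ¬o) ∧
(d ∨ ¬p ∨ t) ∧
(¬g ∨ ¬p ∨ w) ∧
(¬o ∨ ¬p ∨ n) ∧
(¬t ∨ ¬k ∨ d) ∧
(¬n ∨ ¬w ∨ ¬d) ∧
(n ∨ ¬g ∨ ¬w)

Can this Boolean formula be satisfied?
No

No, the formula is not satisfiable.

No assignment of truth values to the variables can make all 34 clauses true simultaneously.

The formula is UNSAT (unsatisfiable).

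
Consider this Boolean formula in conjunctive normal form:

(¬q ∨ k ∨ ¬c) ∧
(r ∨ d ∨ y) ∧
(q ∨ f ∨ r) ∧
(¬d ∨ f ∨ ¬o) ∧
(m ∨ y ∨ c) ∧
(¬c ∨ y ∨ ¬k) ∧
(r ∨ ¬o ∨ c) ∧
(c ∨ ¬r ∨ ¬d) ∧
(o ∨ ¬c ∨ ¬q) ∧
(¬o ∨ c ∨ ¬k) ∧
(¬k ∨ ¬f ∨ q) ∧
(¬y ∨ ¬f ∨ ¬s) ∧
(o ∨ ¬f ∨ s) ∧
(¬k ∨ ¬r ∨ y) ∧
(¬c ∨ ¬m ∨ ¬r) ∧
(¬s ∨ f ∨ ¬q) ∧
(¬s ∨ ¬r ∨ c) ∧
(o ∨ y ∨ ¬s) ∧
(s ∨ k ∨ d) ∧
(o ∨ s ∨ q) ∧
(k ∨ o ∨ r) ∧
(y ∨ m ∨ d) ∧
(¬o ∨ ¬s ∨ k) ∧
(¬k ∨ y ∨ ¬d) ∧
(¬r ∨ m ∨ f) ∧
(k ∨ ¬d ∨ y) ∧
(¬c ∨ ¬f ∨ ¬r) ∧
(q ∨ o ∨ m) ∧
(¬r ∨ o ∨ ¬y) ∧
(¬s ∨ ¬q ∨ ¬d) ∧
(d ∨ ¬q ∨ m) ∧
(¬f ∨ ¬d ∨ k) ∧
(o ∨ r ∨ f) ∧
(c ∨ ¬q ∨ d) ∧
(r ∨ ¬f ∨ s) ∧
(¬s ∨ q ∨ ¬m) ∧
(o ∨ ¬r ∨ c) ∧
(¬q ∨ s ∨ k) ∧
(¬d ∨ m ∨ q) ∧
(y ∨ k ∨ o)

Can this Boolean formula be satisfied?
Yes

Yes, the formula is satisfiable.

One satisfying assignment is: y=True, k=True, q=True, o=True, s=False, r=False, d=False, c=True, m=True, f=False

Verification: With this assignment, all 40 clauses evaluate to true.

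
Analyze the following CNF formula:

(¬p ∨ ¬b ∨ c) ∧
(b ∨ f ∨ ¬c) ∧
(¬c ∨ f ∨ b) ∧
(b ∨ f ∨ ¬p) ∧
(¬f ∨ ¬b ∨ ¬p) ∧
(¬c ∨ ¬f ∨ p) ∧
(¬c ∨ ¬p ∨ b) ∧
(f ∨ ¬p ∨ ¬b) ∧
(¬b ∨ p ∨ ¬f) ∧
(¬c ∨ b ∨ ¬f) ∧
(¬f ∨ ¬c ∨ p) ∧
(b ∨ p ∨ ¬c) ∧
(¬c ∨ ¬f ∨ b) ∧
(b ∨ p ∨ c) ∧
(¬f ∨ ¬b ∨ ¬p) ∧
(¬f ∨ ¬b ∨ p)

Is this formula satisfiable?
Yes

Yes, the formula is satisfiable.

One satisfying assignment is: b=True, c=False, p=False, f=False

Verification: With this assignment, all 16 clauses evaluate to true.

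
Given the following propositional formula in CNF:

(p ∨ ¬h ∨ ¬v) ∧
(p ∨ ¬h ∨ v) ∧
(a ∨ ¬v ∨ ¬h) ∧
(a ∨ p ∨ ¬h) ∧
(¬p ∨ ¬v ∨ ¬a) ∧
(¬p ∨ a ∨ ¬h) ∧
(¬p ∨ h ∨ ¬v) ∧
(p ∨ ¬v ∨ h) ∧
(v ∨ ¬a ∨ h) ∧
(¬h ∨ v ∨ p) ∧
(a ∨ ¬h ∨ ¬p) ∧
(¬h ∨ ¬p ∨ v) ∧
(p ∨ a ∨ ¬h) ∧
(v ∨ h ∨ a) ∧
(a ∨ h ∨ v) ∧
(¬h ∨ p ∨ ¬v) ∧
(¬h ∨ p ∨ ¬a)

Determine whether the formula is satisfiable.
No

No, the formula is not satisfiable.

No assignment of truth values to the variables can make all 17 clauses true simultaneously.

The formula is UNSAT (unsatisfiable).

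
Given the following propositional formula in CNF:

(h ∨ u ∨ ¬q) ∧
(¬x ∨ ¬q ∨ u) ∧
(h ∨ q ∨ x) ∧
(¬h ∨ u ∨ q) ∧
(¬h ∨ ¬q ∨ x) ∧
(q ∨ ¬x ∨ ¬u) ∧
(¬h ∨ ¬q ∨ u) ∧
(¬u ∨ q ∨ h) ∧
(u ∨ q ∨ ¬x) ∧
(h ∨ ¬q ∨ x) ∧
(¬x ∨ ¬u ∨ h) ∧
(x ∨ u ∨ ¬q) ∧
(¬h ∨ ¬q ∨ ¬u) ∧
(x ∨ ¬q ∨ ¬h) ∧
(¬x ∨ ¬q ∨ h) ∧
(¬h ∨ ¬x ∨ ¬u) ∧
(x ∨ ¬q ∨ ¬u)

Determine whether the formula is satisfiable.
Yes

Yes, the formula is satisfiable.

One satisfying assignment is: q=False, h=True, x=False, u=True

Verification: With this assignment, all 17 clauses evaluate to true.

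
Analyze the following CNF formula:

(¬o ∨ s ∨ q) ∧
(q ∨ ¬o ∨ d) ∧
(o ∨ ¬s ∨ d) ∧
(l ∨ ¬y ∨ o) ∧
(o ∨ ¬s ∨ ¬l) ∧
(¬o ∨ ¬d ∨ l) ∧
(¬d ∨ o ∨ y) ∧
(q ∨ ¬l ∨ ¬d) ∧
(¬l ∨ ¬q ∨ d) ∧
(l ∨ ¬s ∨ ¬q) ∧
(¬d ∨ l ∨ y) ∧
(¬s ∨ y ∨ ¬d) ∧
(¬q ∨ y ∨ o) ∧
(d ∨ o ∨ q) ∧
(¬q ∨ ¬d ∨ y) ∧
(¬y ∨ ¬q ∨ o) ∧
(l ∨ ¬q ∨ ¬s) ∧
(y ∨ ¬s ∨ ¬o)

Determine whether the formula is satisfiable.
Yes

Yes, the formula is satisfiable.

One satisfying assignment is: l=False, q=True, d=False, o=True, y=False, s=False

Verification: With this assignment, all 18 clauses evaluate to true.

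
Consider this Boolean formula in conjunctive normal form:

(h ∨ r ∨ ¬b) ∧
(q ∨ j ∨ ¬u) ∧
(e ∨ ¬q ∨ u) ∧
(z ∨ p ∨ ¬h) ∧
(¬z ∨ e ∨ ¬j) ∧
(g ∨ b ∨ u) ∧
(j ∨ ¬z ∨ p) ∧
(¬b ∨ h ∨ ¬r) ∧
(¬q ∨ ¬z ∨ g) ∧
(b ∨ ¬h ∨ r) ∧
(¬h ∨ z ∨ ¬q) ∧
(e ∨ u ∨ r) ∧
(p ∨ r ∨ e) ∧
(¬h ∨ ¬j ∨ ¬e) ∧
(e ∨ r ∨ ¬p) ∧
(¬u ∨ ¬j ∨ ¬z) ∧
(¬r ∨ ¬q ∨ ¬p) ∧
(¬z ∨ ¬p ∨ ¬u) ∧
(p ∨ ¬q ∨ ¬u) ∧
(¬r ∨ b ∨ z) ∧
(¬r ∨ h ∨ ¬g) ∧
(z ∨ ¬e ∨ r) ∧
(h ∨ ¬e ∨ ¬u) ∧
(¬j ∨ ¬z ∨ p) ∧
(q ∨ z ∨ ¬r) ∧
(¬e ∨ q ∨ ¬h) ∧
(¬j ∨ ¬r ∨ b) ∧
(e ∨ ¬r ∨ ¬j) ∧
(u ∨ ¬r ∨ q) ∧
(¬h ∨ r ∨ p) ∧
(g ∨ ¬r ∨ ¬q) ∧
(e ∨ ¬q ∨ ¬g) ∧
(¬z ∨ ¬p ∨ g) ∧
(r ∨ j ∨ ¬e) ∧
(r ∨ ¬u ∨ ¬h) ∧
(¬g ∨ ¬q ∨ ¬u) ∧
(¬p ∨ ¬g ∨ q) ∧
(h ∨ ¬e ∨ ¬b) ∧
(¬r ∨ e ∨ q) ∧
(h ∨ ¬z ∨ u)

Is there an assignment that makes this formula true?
No

No, the formula is not satisfiable.

No assignment of truth values to the variables can make all 40 clauses true simultaneously.

The formula is UNSAT (unsatisfiable).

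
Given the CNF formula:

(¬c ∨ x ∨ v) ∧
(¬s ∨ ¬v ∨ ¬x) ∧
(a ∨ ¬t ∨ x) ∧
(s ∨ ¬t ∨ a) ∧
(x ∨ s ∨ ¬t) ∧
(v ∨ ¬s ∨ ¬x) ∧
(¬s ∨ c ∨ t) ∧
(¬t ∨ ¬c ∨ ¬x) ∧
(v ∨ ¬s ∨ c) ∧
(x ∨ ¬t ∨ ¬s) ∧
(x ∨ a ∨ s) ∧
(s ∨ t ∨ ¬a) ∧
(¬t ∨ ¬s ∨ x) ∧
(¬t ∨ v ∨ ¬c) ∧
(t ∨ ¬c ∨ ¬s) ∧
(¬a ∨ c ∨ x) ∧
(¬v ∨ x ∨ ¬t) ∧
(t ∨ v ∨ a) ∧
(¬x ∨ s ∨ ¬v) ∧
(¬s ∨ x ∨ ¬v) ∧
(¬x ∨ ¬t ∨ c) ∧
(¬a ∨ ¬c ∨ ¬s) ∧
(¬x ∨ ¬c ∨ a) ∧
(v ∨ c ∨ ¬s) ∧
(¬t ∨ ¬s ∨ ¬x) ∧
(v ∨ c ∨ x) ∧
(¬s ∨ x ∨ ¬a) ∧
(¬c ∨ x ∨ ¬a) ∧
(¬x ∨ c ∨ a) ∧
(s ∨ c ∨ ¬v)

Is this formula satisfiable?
No

No, the formula is not satisfiable.

No assignment of truth values to the variables can make all 30 clauses true simultaneously.

The formula is UNSAT (unsatisfiable).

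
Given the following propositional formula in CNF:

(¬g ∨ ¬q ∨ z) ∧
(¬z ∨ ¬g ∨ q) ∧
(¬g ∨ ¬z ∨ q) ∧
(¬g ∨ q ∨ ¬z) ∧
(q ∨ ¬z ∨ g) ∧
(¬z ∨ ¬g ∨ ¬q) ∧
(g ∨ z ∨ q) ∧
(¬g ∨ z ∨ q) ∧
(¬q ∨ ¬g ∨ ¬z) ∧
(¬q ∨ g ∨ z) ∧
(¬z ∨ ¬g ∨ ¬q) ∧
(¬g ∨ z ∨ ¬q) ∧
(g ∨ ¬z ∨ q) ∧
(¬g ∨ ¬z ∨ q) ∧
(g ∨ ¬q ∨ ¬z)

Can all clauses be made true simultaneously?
No

No, the formula is not satisfiable.

No assignment of truth values to the variables can make all 15 clauses true simultaneously.

The formula is UNSAT (unsatisfiable).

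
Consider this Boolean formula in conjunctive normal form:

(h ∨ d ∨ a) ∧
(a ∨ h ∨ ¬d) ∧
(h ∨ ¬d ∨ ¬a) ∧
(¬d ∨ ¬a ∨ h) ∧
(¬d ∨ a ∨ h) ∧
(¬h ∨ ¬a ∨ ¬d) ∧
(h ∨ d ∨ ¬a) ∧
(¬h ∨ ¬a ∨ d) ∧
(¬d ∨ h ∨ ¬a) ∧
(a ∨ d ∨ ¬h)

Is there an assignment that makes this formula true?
Yes

Yes, the formula is satisfiable.

One satisfying assignment is: d=True, a=False, h=True

Verification: With this assignment, all 10 clauses evaluate to true.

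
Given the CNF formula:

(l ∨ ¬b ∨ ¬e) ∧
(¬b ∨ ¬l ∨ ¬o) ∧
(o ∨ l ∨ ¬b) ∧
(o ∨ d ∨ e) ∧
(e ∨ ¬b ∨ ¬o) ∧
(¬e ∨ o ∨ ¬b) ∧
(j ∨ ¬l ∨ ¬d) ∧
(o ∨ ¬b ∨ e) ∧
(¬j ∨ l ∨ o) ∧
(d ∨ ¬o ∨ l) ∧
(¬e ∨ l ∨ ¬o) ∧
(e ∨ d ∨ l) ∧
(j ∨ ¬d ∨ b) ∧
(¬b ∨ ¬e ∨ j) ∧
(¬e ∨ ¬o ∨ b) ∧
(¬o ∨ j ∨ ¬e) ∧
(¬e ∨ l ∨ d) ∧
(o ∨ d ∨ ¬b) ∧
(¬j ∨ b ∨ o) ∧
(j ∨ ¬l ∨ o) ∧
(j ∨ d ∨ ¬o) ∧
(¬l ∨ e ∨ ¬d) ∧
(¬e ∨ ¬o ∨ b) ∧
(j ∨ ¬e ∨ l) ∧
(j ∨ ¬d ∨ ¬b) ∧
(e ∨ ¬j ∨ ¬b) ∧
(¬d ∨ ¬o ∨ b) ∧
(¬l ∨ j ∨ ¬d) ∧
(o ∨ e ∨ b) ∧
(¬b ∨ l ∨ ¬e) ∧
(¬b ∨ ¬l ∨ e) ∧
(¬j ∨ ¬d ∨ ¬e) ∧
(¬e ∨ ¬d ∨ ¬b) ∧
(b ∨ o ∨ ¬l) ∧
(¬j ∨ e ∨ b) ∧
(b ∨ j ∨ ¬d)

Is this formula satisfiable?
No

No, the formula is not satisfiable.

No assignment of truth values to the variables can make all 36 clauses true simultaneously.

The formula is UNSAT (unsatisfiable).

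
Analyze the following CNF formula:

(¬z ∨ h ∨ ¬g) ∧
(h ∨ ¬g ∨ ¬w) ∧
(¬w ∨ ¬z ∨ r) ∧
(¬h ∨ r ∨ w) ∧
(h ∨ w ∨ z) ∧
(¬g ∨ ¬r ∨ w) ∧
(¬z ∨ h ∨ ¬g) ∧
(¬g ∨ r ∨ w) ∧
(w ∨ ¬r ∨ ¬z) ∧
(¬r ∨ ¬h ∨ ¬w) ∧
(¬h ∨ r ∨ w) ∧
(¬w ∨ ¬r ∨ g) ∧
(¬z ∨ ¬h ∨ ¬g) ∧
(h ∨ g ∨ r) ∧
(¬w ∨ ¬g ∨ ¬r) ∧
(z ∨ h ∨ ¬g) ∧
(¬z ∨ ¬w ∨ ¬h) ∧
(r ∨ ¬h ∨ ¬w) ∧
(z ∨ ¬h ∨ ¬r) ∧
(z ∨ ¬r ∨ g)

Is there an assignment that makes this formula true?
No

No, the formula is not satisfiable.

No assignment of truth values to the variables can make all 20 clauses true simultaneously.

The formula is UNSAT (unsatisfiable).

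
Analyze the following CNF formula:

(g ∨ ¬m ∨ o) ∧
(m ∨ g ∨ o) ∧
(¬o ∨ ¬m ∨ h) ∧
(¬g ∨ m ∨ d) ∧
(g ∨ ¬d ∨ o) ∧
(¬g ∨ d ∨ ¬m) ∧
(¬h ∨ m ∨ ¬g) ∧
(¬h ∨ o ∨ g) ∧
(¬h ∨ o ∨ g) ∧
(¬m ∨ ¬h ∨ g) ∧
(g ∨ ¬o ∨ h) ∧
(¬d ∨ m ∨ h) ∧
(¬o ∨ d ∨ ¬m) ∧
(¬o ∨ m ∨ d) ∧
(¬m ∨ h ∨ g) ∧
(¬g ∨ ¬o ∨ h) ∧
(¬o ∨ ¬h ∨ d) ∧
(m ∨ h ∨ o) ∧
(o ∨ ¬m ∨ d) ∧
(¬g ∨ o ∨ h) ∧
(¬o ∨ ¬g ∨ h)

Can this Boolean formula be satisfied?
Yes

Yes, the formula is satisfiable.

One satisfying assignment is: o=True, h=True, d=True, m=False, g=False

Verification: With this assignment, all 21 clauses evaluate to true.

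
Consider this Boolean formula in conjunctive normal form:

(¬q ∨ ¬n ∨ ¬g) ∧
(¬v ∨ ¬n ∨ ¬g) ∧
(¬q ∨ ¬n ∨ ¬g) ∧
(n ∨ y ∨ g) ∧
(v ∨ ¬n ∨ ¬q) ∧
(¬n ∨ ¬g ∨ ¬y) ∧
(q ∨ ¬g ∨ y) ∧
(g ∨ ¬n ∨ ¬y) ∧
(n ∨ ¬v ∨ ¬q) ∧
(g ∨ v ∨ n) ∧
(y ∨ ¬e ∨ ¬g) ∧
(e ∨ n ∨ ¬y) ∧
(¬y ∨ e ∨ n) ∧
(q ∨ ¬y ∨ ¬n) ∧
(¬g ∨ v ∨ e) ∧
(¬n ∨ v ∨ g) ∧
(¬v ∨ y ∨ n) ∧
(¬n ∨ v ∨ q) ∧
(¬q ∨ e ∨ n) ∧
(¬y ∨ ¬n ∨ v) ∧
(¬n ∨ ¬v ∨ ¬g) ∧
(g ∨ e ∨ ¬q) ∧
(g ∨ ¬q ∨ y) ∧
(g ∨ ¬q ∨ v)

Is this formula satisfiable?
Yes

Yes, the formula is satisfiable.

One satisfying assignment is: y=False, q=False, e=False, n=True, v=True, g=False

Verification: With this assignment, all 24 clauses evaluate to true.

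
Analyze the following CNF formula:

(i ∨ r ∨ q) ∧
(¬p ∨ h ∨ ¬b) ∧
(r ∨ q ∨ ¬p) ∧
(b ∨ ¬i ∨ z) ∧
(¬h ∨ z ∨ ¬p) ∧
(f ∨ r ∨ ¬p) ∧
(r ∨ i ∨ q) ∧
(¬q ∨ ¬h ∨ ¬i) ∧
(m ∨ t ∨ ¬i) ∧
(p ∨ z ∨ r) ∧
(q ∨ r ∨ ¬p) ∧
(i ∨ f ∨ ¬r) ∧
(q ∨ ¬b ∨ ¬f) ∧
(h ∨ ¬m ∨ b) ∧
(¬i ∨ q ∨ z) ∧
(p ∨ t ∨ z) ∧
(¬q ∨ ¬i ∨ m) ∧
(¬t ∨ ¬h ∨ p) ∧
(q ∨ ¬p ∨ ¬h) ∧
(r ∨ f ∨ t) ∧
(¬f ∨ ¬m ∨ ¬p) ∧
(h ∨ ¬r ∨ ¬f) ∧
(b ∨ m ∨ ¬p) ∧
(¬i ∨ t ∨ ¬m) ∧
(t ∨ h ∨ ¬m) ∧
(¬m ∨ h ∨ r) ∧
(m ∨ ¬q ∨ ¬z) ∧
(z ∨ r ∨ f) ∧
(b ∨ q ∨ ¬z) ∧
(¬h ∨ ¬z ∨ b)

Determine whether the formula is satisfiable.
Yes

Yes, the formula is satisfiable.

One satisfying assignment is: t=True, b=True, h=False, p=False, q=False, f=False, z=True, r=False, m=False, i=True

Verification: With this assignment, all 30 clauses evaluate to true.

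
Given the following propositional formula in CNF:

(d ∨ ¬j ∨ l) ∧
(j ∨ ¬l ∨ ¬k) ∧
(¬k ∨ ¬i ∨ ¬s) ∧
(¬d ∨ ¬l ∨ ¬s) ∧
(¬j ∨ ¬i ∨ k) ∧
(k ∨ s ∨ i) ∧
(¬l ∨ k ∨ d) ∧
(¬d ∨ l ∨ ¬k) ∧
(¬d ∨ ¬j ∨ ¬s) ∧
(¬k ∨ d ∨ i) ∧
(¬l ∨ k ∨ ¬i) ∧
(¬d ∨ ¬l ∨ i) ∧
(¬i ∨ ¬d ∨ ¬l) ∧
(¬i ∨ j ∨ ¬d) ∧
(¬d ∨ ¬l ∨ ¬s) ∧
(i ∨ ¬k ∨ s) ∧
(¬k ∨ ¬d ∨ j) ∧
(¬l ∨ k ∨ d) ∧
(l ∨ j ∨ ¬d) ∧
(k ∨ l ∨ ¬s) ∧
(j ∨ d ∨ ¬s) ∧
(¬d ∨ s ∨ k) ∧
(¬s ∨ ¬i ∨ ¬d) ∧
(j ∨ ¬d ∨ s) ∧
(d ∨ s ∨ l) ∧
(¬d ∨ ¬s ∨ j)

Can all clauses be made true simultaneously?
Yes

Yes, the formula is satisfiable.

One satisfying assignment is: k=True, d=False, l=True, s=False, j=True, i=True

Verification: With this assignment, all 26 clauses evaluate to true.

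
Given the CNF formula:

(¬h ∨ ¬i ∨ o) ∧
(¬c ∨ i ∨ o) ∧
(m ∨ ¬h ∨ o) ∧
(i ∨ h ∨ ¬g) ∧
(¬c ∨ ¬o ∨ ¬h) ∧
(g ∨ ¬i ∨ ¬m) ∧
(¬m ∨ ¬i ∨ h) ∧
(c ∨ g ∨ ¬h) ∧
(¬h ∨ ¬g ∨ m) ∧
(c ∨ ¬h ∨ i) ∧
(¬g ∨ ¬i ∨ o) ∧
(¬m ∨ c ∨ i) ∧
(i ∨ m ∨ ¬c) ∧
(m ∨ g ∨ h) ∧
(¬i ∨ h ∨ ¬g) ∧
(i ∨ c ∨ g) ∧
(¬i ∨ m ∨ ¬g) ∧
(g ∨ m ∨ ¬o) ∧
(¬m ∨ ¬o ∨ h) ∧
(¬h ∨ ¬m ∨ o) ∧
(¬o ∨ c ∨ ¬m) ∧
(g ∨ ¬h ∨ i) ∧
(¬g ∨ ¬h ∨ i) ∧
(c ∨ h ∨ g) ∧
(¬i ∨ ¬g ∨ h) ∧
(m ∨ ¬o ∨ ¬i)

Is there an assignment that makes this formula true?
No

No, the formula is not satisfiable.

No assignment of truth values to the variables can make all 26 clauses true simultaneously.

The formula is UNSAT (unsatisfiable).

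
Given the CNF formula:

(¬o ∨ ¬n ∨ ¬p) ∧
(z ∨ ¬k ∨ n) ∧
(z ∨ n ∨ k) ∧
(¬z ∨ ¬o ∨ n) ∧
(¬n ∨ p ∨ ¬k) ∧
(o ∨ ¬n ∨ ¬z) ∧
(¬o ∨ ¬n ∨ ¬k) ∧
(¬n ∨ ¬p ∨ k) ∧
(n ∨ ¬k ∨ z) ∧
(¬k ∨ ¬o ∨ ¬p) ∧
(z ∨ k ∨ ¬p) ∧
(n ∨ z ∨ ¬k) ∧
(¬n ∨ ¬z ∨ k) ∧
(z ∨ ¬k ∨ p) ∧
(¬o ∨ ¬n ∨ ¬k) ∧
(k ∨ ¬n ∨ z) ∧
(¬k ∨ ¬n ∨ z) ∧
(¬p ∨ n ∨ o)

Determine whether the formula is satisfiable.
Yes

Yes, the formula is satisfiable.

One satisfying assignment is: k=False, z=True, n=False, p=False, o=False

Verification: With this assignment, all 18 clauses evaluate to true.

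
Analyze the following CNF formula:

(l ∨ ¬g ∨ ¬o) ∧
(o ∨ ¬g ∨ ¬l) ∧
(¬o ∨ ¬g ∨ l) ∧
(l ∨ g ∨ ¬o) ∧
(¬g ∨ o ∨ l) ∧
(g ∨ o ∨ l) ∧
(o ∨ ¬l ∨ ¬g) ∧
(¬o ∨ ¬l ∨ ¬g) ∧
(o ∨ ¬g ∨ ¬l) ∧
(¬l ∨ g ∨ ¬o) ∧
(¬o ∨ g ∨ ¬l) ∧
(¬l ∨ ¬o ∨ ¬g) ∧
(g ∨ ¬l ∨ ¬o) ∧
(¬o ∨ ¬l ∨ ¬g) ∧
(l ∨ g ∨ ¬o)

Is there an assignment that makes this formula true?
Yes

Yes, the formula is satisfiable.

One satisfying assignment is: l=True, o=False, g=False

Verification: With this assignment, all 15 clauses evaluate to true.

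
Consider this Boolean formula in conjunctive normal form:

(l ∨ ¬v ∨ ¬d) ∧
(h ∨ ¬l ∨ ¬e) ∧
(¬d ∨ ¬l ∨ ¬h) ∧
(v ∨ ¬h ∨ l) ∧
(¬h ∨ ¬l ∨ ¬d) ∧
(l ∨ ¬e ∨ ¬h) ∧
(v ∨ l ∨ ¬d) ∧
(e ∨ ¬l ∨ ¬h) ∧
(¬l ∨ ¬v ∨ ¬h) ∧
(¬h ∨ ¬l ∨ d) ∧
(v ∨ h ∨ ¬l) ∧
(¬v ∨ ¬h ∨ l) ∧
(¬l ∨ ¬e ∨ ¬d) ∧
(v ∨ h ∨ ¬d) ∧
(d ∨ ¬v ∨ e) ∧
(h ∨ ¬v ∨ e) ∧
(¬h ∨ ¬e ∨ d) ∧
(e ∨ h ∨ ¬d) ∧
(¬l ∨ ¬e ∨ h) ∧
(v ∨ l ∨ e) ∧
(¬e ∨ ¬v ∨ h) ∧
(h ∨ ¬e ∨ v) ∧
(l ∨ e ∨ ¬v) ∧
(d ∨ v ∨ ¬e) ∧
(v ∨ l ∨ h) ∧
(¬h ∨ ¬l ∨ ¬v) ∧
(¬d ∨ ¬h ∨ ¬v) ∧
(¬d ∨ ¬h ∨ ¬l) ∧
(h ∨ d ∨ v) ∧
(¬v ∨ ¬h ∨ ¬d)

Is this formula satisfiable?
No

No, the formula is not satisfiable.

No assignment of truth values to the variables can make all 30 clauses true simultaneously.

The formula is UNSAT (unsatisfiable).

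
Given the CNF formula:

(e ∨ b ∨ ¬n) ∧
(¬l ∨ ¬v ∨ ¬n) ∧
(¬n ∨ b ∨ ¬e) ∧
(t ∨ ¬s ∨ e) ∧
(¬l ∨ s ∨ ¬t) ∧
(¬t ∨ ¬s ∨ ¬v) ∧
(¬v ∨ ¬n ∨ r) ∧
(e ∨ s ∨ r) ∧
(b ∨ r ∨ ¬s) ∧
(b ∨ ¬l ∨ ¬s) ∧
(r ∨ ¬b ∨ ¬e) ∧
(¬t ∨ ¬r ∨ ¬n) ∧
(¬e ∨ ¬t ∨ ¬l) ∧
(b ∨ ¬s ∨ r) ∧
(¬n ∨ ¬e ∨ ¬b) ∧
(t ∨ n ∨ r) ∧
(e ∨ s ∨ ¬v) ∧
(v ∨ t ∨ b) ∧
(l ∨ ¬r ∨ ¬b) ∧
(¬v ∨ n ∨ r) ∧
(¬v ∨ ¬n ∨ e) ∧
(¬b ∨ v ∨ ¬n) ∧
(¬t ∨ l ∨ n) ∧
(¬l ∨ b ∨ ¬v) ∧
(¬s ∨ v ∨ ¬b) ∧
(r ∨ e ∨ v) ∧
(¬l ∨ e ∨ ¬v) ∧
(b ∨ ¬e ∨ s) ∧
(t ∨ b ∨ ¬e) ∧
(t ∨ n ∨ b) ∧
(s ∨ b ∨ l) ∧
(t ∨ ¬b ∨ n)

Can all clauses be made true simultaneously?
No

No, the formula is not satisfiable.

No assignment of truth values to the variables can make all 32 clauses true simultaneously.

The formula is UNSAT (unsatisfiable).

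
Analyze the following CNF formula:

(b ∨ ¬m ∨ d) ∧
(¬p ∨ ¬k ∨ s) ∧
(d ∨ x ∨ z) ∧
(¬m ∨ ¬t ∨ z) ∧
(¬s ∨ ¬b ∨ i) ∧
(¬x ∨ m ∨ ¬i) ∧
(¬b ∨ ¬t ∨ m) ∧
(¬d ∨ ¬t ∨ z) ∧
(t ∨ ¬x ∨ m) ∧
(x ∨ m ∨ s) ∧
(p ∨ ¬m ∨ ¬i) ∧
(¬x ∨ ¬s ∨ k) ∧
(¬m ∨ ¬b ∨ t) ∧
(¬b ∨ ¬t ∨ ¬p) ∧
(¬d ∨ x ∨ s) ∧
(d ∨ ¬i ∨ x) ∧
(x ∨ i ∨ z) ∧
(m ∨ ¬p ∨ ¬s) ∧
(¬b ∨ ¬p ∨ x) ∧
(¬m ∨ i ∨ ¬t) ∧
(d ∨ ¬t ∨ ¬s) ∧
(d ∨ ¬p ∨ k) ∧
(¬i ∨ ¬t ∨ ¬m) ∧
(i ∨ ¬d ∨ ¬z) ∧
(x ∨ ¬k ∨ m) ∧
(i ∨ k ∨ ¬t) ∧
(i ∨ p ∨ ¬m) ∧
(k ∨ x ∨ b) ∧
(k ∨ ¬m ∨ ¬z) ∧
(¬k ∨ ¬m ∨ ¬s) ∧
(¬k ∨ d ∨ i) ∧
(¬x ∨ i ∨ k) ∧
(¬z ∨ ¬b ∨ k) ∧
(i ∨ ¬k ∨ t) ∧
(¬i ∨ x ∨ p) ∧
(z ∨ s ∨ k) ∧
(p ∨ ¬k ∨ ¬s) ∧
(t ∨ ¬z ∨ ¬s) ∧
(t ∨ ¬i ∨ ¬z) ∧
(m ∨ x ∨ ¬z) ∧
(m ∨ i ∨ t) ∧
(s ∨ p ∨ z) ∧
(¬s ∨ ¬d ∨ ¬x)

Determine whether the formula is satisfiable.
No

No, the formula is not satisfiable.

No assignment of truth values to the variables can make all 43 clauses true simultaneously.

The formula is UNSAT (unsatisfiable).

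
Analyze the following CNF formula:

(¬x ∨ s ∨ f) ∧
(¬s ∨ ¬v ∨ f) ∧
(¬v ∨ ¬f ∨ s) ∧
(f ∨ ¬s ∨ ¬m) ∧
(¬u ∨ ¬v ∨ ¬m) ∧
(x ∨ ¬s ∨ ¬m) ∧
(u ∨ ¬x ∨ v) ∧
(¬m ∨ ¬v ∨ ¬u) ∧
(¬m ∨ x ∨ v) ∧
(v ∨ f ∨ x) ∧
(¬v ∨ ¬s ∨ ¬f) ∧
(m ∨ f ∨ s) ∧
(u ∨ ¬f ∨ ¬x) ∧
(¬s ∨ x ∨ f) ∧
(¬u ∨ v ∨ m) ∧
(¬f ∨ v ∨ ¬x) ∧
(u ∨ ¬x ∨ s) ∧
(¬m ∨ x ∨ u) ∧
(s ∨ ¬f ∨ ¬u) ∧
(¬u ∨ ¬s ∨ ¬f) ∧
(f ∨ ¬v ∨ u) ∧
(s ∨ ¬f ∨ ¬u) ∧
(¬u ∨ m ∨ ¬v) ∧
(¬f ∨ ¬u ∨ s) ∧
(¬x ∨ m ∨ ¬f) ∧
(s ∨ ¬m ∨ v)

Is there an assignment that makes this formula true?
Yes

Yes, the formula is satisfiable.

One satisfying assignment is: x=False, u=False, f=True, v=False, s=False, m=False

Verification: With this assignment, all 26 clauses evaluate to true.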